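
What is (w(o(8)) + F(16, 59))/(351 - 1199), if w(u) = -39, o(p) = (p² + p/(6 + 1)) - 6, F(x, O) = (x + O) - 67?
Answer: 31/848 ≈ 0.036557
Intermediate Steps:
F(x, O) = -67 + O + x (F(x, O) = (O + x) - 67 = -67 + O + x)
o(p) = -6 + p² + p/7 (o(p) = (p² + p/7) - 6 = -6 + p² + p/7)
(w(o(8)) + F(16, 59))/(351 - 1199) = (-39 + (-67 + 59 + 16))/(351 - 1199) = (-39 + 8)/(-848) = -31*(-1/848) = 31/848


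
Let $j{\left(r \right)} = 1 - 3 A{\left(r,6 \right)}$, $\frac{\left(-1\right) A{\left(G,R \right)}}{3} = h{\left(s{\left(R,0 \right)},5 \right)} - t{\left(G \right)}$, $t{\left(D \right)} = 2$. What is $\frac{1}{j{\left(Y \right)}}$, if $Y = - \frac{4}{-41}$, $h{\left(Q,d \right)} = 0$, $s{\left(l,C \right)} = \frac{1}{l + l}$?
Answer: $- \frac{1}{17} \approx -0.058824$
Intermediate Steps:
$s{\left(l,C \right)} = \frac{1}{2 l}$
$A{\left(G,R \right)} = 6$ ($A{\left(G,R \right)} = - 3 \left(0 - 2\right) = \left(-3\right) \left(-2\right) = 6$)
$Y = \frac{4}{41}$ ($Y = \left(-4\right) \left(- \frac{1}{41}\right) = \frac{4}{41} \approx 0.097561$)
$j{\left(r \right)} = -17$ ($j{\left(r \right)} = 1 - 18 = -17$)
$\frac{1}{j{\left(Y \right)}} = \frac{1}{-17} = - \frac{1}{17}$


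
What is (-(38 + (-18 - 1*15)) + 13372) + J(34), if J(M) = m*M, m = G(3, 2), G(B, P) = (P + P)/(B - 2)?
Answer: 13503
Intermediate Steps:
G(B, P) = 2*P/(-2 + B) (G(B, P) = (2*P)/(-2 + B) = 2*P/(-2 + B))
m = 4 (m = 2*2/(-2 + 3) = 2*2/1 = 2*2*1 = 4)
J(M) = 4*M
(-(38 + (-18 - 1*15)) + 13372) + J(34) = (-(38 + (-18 - 1*15)) + 13372) + 4*34 = (-(38 + (-18 - 15)) + 13372) + 136 = (-(38 - 33) + 13372) + 136 = (-1*5 + 13372) + 136 = (-5 + 13372) + 136 = 13367 + 136 = 13503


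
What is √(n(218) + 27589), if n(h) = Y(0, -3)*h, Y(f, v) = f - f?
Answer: √27589 ≈ 166.10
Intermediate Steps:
Y(f, v) = 0
n(h) = 0 (n(h) = 0*h = 0)
√(n(218) + 27589) = √(0 + 27589) = √27589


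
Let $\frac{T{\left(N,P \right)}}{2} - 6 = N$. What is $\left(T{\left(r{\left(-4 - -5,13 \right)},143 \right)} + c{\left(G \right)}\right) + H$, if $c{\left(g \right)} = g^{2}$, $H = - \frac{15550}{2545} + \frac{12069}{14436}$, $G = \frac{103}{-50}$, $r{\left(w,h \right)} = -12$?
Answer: $- \frac{3324523497}{255136250} \approx -13.03$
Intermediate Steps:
$G = - \frac{103}{50}$ ($G = 103 \left(- \frac{1}{50}\right) = - \frac{103}{50} \approx -2.06$)
$T{\left(N,P \right)} = 12 + 2 N$
$H = - \frac{4305871}{816436}$ ($H = \left(-15550\right) \frac{1}{2545} + 12069 \cdot \frac{1}{14436} = - \frac{3110}{509} + \frac{1341}{1604} = - \frac{4305871}{816436} \approx -5.274$)
$\left(T{\left(r{\left(-4 - -5,13 \right)},143 \right)} + c{\left(G \right)}\right) + H = \left(\left(12 + 2 \left(-12\right)\right) + \left(- \frac{103}{50}\right)^{2}\right) - \frac{4305871}{816436} = \left(\left(12 - 24\right) + \frac{10609}{2500}\right) - \frac{4305871}{816436} = \left(-12 + \frac{10609}{2500}\right) - \frac{4305871}{816436} = - \frac{19391}{2500} - \frac{4305871}{816436} = - \frac{3324523497}{255136250}$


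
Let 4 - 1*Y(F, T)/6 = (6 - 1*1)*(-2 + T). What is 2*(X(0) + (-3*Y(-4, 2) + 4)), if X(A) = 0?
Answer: -136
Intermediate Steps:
Y(F, T) = 84 - 30*T (Y(F, T) = 24 - 6*(6 - 1*1)*(-2 + T) = 24 - 6*(6 - 1)*(-2 + T) = 24 - 30*(-2 + T) = 24 - 6*(-10 + 5*T) = 24 + (60 - 30*T) = 84 - 30*T)
2*(X(0) + (-3*Y(-4, 2) + 4)) = 2*(0 + (-3*(84 - 30*2) + 4)) = 2*(0 + (-3*(84 - 60) + 4)) = 2*(0 + (-3*24 + 4)) = 2*(0 + (-72 + 4)) = 2*(0 - 68) = 2*(-68) = -136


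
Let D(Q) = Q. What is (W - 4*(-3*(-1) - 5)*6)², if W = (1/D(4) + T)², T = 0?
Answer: 591361/256 ≈ 2310.0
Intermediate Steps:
W = 1/16 (W = (1/4 + 0)² = (¼ + 0)² = (¼)² = 1/16 ≈ 0.062500)
(W - 4*(-3*(-1) - 5)*6)² = (1/16 - 4*(-3*(-1) - 5)*6)² = (1/16 - 4*(3 - 5)*6)² = (1/16 - 4*(-2)*6)² = (1/16 + 8*6)² = (1/16 + 48)² = (769/16)² = 591361/256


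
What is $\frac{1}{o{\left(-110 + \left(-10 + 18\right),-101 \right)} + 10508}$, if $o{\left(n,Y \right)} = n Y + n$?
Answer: $\frac{1}{20708} \approx 4.8291 \cdot 10^{-5}$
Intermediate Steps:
$o{\left(n,Y \right)} = n + Y n$ ($o{\left(n,Y \right)} = Y n + n = n + Y n$)
$\frac{1}{o{\left(-110 + \left(-10 + 18\right),-101 \right)} + 10508} = \frac{1}{\left(-110 + \left(-10 + 18\right)\right) \left(1 - 101\right) + 10508} = \frac{1}{\left(-110 + 8\right) \left(-100\right) + 10508} = \frac{1}{\left(-102\right) \left(-100\right) + 10508} = \frac{1}{10200 + 10508} = \frac{1}{20708}$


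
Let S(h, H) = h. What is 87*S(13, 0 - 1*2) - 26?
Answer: 1105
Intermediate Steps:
87*S(13, 0 - 1*2) - 26 = 87*13 - 26 = 1131 - 26 = 1105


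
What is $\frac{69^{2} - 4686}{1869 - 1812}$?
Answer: $\frac{25}{19} \approx 1.3158$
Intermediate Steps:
$\frac{69^{2} - 4686}{1869 - 1812} = \frac{4761 - 4686}{57} = 75 \cdot \frac{1}{57} = \frac{25}{19}$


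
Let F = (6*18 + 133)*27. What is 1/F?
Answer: 1/6507 ≈ 0.00015368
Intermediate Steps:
F = 6507 (F = (108 + 133)*27 = 241*27 = 6507)
1/F = 1/6507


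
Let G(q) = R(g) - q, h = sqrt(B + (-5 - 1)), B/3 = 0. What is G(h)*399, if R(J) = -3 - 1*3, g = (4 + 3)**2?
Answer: -2394 - 399*I*sqrt(6) ≈ -2394.0 - 977.35*I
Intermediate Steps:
B = 0 (B = 3*0 = 0)
g = 49 (g = 7**2 = 49)
h = I*sqrt(6) (h = sqrt(0 + (-5 - 1)) = sqrt(0 - 6) = sqrt(-6) = I*sqrt(6) ≈ 2.4495*I)
R(J) = -6 (R(J) = -3 - 3 = -6)
G(q) = -6 - q
G(h)*399 = (-6 - I*sqrt(6))*399 = -2394 - 399*I*sqrt(6)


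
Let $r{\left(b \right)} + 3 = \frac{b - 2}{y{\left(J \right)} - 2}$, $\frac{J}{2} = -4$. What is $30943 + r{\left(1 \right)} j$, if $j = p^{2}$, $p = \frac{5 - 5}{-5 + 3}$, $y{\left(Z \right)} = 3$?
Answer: $30943$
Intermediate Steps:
$J = -8$ ($J = 2 \left(-4\right) = -8$)
$r{\left(b \right)} = -5 + b$ ($r{\left(b \right)} = -3 + \frac{b - 2}{3 - 2} = -3 + \frac{-2 + b}{1} = -3 + \left(-2 + b\right) 1 = -3 + \left(-2 + b\right) = -5 + b$)
$p = 0$ ($p = \frac{0}{-2} = 0 \left(- \frac{1}{2}\right) = 0$)
$j = 0$ ($j = 0^{2} = 0$)
$30943 + r{\left(1 \right)} j = 30943 + \left(-5 + 1\right) 0 = 30943 - 0 = 30943 + 0 = 30943$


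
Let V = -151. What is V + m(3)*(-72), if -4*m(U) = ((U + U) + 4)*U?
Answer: 389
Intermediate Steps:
m(U) = -U*(4 + 2*U)/4 (m(U) = -((U + U) + 4)*U/4 = -(2*U + 4)*U/4 = -(4 + 2*U)*U/4 = -U*(4 + 2*U)/4)
V + m(3)*(-72) = -151 - 1/2*3*(2 + 3)*(-72) = -151 - 1/2*3*5*(-72) = -151 - 15/2*(-72) = -151 + 540 = 389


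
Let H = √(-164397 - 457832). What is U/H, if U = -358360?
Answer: 358360*I*√622229/622229 ≈ 454.3*I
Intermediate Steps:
H = I*√622229 (H = √(-622229) = I*√622229 ≈ 788.81*I)
U/H = -358360*(-I*√622229/622229) = -(-358360)*I*√622229/622229 = 358360*I*√622229/622229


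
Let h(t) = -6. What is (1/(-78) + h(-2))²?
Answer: 219961/6084 ≈ 36.154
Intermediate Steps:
(1/(-78) + h(-2))² = (1/(-78) - 6)² = (-1/78 - 6)² = (-469/78)² = 219961/6084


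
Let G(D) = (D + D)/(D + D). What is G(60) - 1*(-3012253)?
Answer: 3012254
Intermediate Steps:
G(D) = 1 (G(D) = (2*D)/((2*D)) = (2*D)*(1/(2*D)) = 1)
G(60) - 1*(-3012253) = 1 - 1*(-3012253) = 1 + 3012253 = 3012254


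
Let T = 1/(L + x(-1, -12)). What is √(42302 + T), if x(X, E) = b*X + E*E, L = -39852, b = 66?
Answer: √66920540417178/39774 ≈ 205.67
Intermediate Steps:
x(X, E) = E² + 66*X (x(X, E) = 66*X + E*E = 66*X + E² = E² + 66*X)
T = -1/39774 (T = 1/(-39852 + ((-12)² + 66*(-1))) = 1/(-39852 + (144 - 66)) = 1/(-39852 + 78) = 1/(-39774) = -1/39774 ≈ -2.5142e-5)
√(42302 + T) = √(42302 - 1/39774) = √(1682519747/39774) = √66920540417178/39774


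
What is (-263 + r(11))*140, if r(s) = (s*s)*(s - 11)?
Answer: -36820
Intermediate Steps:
r(s) = s**2*(-11 + s)
(-263 + r(11))*140 = (-263 + 11**2*(-11 + 11))*140 = (-263 + 121*0)*140 = (-263 + 0)*140 = -263*140 = -36820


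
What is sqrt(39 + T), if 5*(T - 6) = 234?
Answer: 3*sqrt(255)/5 ≈ 9.5812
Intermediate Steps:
T = 264/5 (T = 6 + (1/5)*234 = 6 + 234/5 = 264/5 ≈ 52.800)
sqrt(39 + T) = sqrt(39 + 264/5) = sqrt(459/5) = 3*sqrt(255)/5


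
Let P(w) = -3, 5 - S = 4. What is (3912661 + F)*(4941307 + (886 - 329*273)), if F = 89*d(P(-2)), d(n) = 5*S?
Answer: 18987861639856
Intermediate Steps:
S = 1 (S = 5 - 1*4 = 5 - 4 = 1)
d(n) = 5 (d(n) = 5*1 = 5)
F = 445 (F = 89*5 = 445)
(3912661 + F)*(4941307 + (886 - 329*273)) = (3912661 + 445)*(4941307 + (886 - 329*273)) = 3913106*(4941307 + (886 - 89817)) = 3913106*(4941307 - 88931) = 3913106*4852376 = 18987861639856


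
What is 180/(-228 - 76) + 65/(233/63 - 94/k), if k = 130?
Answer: 4920255/231496 ≈ 21.254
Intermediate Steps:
180/(-228 - 76) + 65/(233/63 - 94/k) = 180/(-228 - 76) + 65/(233/63 - 94/130) = 180/(-304) + 65/(233*(1/63) - 94*1/130) = 180*(-1/304) + 65/(233/63 - 47/65) = -45/76 + 65/(12184/4095) = -45/76 + 65*(4095/12184) = -45/76 + 266175/12184 = 4920255/231496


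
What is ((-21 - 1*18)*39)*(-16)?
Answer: 24336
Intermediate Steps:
((-21 - 1*18)*39)*(-16) = ((-21 - 18)*39)*(-16) = -39*39*(-16) = -1521*(-16) = 24336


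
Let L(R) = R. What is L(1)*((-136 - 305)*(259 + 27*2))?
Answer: -138033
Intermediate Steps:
L(1)*((-136 - 305)*(259 + 27*2)) = 1*((-136 - 305)*(259 + 27*2)) = 1*(-441*(259 + 54)) = 1*(-441*313) = 1*(-138033) = -138033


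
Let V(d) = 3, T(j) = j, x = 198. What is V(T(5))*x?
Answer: 594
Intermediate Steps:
V(T(5))*x = 3*198 = 594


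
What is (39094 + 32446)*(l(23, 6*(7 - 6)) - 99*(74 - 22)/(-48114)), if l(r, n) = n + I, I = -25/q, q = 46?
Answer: 2224500530/5589 ≈ 3.9801e+5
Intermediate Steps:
I = -25/46 ≈ -0.54348
l(r, n) = -25/46 + n (l(r, n) = n - 25/46 = -25/46 + n)
(39094 + 32446)*(l(23, 6*(7 - 6)) - 99*(74 - 22)/(-48114)) = (39094 + 32446)*((-25/46 + 6*(7 - 6)) - 99*(74 - 22)/(-48114)) = 71540*((-25/46 + 6*1) - 99*52*(-1/48114)) = 71540*((-25/46 + 6) - 5148*(-1/48114)) = 71540*(251/46 + 26/243) = 71540*(62189/11178) = 2224500530/5589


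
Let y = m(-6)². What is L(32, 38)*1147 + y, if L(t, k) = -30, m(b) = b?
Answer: -34374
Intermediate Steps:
y = 36 (y = (-6)² = 36)
L(32, 38)*1147 + y = -30*1147 + 36 = -34410 + 36 = -34374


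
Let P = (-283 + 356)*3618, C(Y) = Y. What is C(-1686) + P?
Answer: 262428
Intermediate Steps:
P = 264114 (P = 73*3618 = 264114)
C(-1686) + P = -1686 + 264114 = 262428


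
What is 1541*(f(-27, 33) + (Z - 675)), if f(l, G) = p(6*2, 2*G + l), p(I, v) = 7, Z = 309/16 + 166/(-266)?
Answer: -2129253635/2128 ≈ -1.0006e+6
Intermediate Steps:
Z = 39769/2128 (Z = 309*(1/16) + 166*(-1/266) = 309/16 - 83/133 = 39769/2128 ≈ 18.688)
f(l, G) = 7
1541*(f(-27, 33) + (Z - 675)) = 1541*(7 + (39769/2128 - 675)) = 1541*(7 - 1396631/2128) = 1541*(-1381735/2128) = -2129253635/2128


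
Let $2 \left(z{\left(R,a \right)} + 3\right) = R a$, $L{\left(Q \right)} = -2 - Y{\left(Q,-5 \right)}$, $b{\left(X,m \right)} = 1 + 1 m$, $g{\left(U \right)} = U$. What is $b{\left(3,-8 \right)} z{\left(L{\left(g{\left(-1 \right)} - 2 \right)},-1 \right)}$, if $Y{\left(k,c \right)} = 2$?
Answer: $7$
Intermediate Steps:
$b{\left(X,m \right)} = 1 + m$
$L{\left(Q \right)} = -4$ ($L{\left(Q \right)} = -2 - 2 = -4$)
$z{\left(R,a \right)} = -3 + \frac{R a}{2}$
$b{\left(3,-8 \right)} z{\left(L{\left(g{\left(-1 \right)} - 2 \right)},-1 \right)} = \left(1 - 8\right) \left(-3 + \frac{1}{2} \left(-4\right) \left(-1\right)\right) = - 7 \left(-3 + 2\right) = \left(-7\right) \left(-1\right) = 7$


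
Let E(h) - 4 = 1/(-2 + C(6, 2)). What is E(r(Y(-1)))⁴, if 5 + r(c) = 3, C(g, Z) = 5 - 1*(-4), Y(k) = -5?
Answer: 707281/2401 ≈ 294.58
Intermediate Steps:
C(g, Z) = 9 (C(g, Z) = 5 + 4 = 9)
r(c) = -2 (r(c) = -5 + 3 = -2)
E(h) = 29/7 (E(h) = 4 + 1/(-2 + 9) = 4 + 1/7 = 4 + ⅐ = 29/7)
E(r(Y(-1)))⁴ = (29/7)⁴ = 707281/2401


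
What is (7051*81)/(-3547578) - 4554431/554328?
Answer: -2745632187181/327753636264 ≈ -8.3771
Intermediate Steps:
(7051*81)/(-3547578) - 4554431/554328 = 571131*(-1/3547578) - 4554431*1/554328 = -190377/1182526 - 4554431/554328 = -2745632187181/327753636264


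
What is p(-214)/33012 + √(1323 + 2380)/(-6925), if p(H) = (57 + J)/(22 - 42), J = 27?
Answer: -1/7860 - 23*√7/6925 ≈ -0.0089146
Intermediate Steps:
p(H) = -21/5 (p(H) = (57 + 27)/(22 - 42) = 84/(-20) = 84*(-1/20) = -21/5)
p(-214)/33012 + √(1323 + 2380)/(-6925) = -21/5/33012 + √(1323 + 2380)/(-6925) = -21/5*1/33012 + √3703*(-1/6925) = -1/7860 + (23*√7)*(-1/6925) = -1/7860 - 23*√7/6925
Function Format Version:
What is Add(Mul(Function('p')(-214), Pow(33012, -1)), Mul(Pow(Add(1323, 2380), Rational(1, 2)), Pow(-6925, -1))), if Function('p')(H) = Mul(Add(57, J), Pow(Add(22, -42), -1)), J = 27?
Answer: Add(Rational(-1, 7860), Mul(Rational(-23, 6925), Pow(7, Rational(1, 2)))) ≈ -0.0089146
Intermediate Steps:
Function('p')(H) = Rational(-21, 5) (Function('p')(H) = Mul(Add(57, 27), Pow(Add(22, -42), -1)) = Mul(84, Pow(-20, -1)) = Mul(84, Rational(-1, 20)) = Rational(-21, 5))
Add(Mul(Function('p')(-214), Pow(33012, -1)), Mul(Pow(Add(1323, 2380), Rational(1, 2)), Pow(-6925, -1))) = Add(Mul(Rational(-21, 5), Pow(33012, -1)), Mul(Pow(Add(1323, 2380), Rational(1, 2)), Pow(-6925, -1))) = Add(Mul(Rational(-21, 5), Rational(1, 33012)), Mul(Pow(3703, Rational(1, 2)), Rational(-1, 6925))) = Add(Rational(-1, 7860), Mul(Mul(23, Pow(7, Rational(1, 2))), Rational(-1, 6925))) = Add(Rational(-1, 7860), Mul(Rational(-23, 6925), Pow(7, Rational(1, 2))))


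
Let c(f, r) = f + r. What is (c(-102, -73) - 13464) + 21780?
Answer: 8141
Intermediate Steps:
(c(-102, -73) - 13464) + 21780 = ((-102 - 73) - 13464) + 21780 = (-175 - 13464) + 21780 = -13639 + 21780 = 8141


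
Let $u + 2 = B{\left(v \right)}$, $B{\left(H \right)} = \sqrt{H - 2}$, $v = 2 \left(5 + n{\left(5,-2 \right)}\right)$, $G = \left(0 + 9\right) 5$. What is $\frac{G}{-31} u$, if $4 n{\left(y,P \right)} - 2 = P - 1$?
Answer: $\frac{90}{31} - \frac{45 \sqrt{30}}{62} \approx -1.0722$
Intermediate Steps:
$G = 45$ ($G = 9 \cdot 5 = 45$)
$n{\left(y,P \right)} = \frac{1}{4} + \frac{P}{4}$ ($n{\left(y,P \right)} = \frac{1}{2} + \frac{P - 1}{4} = \frac{1}{2} + \frac{-1 + P}{4} = \frac{1}{2} + \left(- \frac{1}{4} + \frac{P}{4}\right) = \frac{1}{4} + \frac{P}{4}$)
$v = \frac{19}{2}$ ($v = 2 \left(5 + \left(\frac{1}{4} + \frac{1}{4} \left(-2\right)\right)\right) = 2 \left(5 + \left(\frac{1}{4} - \frac{1}{2}\right)\right) = 2 \left(5 - \frac{1}{4}\right) = 2 \cdot \frac{19}{4} = \frac{19}{2} \approx 9.5$)
$B{\left(H \right)} = \sqrt{-2 + H}$
$u = -2 + \frac{\sqrt{30}}{2}$ ($u = -2 + \sqrt{-2 + \frac{19}{2}} = -2 + \sqrt{\frac{15}{2}} = -2 + \frac{\sqrt{30}}{2} \approx 0.73861$)
$\frac{G}{-31} u = \frac{45}{-31} \left(-2 + \frac{\sqrt{30}}{2}\right) = 45 \left(- \frac{1}{31}\right) \left(-2 + \frac{\sqrt{30}}{2}\right) = - \frac{45 \left(-2 + \frac{\sqrt{30}}{2}\right)}{31} = \frac{90}{31} - \frac{45 \sqrt{30}}{62}$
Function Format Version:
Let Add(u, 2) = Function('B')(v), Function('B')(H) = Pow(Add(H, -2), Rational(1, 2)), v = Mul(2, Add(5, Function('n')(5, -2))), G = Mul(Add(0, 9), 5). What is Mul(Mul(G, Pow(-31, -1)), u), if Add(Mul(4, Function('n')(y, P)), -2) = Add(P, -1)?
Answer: Add(Rational(90, 31), Mul(Rational(-45, 62), Pow(30, Rational(1, 2)))) ≈ -1.0722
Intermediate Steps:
G = 45 (G = Mul(9, 5) = 45)
Function('n')(y, P) = Add(Rational(1, 4), Mul(Rational(1, 4), P)) (Function('n')(y, P) = Add(Rational(1, 2), Mul(Rational(1, 4), Add(P, -1))) = Add(Rational(1, 2), Mul(Rational(1, 4), Add(-1, P))) = Add(Rational(1, 2), Add(Rational(-1, 4), Mul(Rational(1, 4), P))) = Add(Rational(1, 4), Mul(Rational(1, 4), P)))
v = Rational(19, 2) (v = Mul(2, Add(5, Add(Rational(1, 4), Mul(Rational(1, 4), -2)))) = Mul(2, Add(5, Add(Rational(1, 4), Rational(-1, 2)))) = Mul(2, Add(5, Rational(-1, 4))) = Mul(2, Rational(19, 4)) = Rational(19, 2) ≈ 9.5000)
Function('B')(H) = Pow(Add(-2, H), Rational(1, 2))
u = Add(-2, Mul(Rational(1, 2), Pow(30, Rational(1, 2)))) (u = Add(-2, Pow(Add(-2, Rational(19, 2)), Rational(1, 2))) = Add(-2, Pow(Rational(15, 2), Rational(1, 2))) = Add(-2, Mul(Rational(1, 2), Pow(30, Rational(1, 2)))) ≈ 0.73861)
Mul(Mul(G, Pow(-31, -1)), u) = Mul(Mul(45, Pow(-31, -1)), Add(-2, Mul(Rational(1, 2), Pow(30, Rational(1, 2))))) = Mul(Mul(45, Rational(-1, 31)), Add(-2, Mul(Rational(1, 2), Pow(30, Rational(1, 2))))) = Mul(Rational(-45, 31), Add(-2, Mul(Rational(1, 2), Pow(30, Rational(1, 2))))) = Add(Rational(90, 31), Mul(Rational(-45, 62), Pow(30, Rational(1, 2))))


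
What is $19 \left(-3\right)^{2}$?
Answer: $171$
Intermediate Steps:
$19 \left(-3\right)^{2} = 19 \cdot 9 = 171$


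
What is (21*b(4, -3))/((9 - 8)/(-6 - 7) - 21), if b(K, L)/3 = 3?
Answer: -2457/274 ≈ -8.9671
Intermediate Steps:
b(K, L) = 9 (b(K, L) = 3*3 = 9)
(21*b(4, -3))/((9 - 8)/(-6 - 7) - 21) = (21*9)/((9 - 8)/(-6 - 7) - 21) = 189/(1/(-13) - 21) = 189/(1*(-1/13) - 21) = 189/(-1/13 - 21) = 189/(-274/13) = 189*(-13/274) = -2457/274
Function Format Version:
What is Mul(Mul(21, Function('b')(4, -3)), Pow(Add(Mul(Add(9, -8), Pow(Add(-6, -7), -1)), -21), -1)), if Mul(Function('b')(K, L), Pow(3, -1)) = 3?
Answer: Rational(-2457, 274) ≈ -8.9671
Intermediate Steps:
Function('b')(K, L) = 9 (Function('b')(K, L) = Mul(3, 3) = 9)
Mul(Mul(21, Function('b')(4, -3)), Pow(Add(Mul(Add(9, -8), Pow(Add(-6, -7), -1)), -21), -1)) = Mul(Mul(21, 9), Pow(Add(Mul(Add(9, -8), Pow(Add(-6, -7), -1)), -21), -1)) = Mul(189, Pow(Add(Mul(1, Pow(-13, -1)), -21), -1)) = Mul(189, Pow(Add(Mul(1, Rational(-1, 13)), -21), -1)) = Mul(189, Pow(Add(Rational(-1, 13), -21), -1)) = Mul(189, Pow(Rational(-274, 13), -1)) = Mul(189, Rational(-13, 274)) = Rational(-2457, 274)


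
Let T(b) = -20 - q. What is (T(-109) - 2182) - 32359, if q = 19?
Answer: -34580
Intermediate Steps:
T(b) = -39 (T(b) = -20 - 1*19 = -20 - 19 = -39)
(T(-109) - 2182) - 32359 = (-39 - 2182) - 32359 = -2221 - 32359 = -34580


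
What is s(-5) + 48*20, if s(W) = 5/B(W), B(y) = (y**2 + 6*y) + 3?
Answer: 1915/2 ≈ 957.50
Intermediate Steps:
B(y) = 3 + y**2 + 6*y
s(W) = 5/(3 + W**2 + 6*W)
s(-5) + 48*20 = 5/(3 + (-5)**2 + 6*(-5)) + 48*20 = 5/(3 + 25 - 30) + 960 = 5/(-2) + 960 = 5*(-1/2) + 960 = -5/2 + 960 = 1915/2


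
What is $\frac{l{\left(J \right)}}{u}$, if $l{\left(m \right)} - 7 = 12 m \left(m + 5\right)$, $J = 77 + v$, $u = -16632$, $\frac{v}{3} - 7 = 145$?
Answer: $- \frac{3441055}{16632} \approx -206.89$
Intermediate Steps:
$v = 456$ ($v = 21 + 3 \cdot 145 = 21 + 435 = 456$)
$J = 533$ ($J = 77 + 456 = 533$)
$l{\left(m \right)} = 7 + 12 m \left(5 + m\right)$ ($l{\left(m \right)} = 7 + 12 m \left(m + 5\right) = 7 + 12 m \left(5 + m\right)$)
$\frac{l{\left(J \right)}}{u} = \frac{7 + 12 \cdot 533^{2} + 60 \cdot 533}{-16632} = \left(7 + 12 \cdot 284089 + 31980\right) \left(- \frac{1}{16632}\right) = \left(7 + 3409068 + 31980\right) \left(- \frac{1}{16632}\right) = 3441055 \left(- \frac{1}{16632}\right) = - \frac{3441055}{16632}$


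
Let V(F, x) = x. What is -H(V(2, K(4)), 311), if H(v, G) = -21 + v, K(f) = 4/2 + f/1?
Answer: 15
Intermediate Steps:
K(f) = 2 + f (K(f) = 4*(1/2) + f*1 = 2 + f)
-H(V(2, K(4)), 311) = -(-21 + (2 + 4)) = -(-21 + 6) = -1*(-15) = 15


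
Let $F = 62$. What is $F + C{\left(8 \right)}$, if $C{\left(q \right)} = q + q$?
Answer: $78$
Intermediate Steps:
$C{\left(q \right)} = 2 q$
$F + C{\left(8 \right)} = 62 + 2 \cdot 8 = 62 + 16 = 78$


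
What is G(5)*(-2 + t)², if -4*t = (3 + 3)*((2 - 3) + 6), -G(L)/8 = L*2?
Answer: -7220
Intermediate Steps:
G(L) = -16*L (G(L) = -8*L*2 = -16*L)
t = -15/2 (t = -(3 + 3)*((2 - 3) + 6)/4 = -3*(-1 + 6)/2 = -3*5/2 = -¼*30 = -15/2 ≈ -7.5000)
G(5)*(-2 + t)² = (-16*5)*(-2 - 15/2)² = -80*(-19/2)² = -80*361/4 = -7220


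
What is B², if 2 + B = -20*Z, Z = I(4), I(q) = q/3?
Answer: 7396/9 ≈ 821.78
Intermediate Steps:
I(q) = q/3 (I(q) = q*(⅓) = q/3)
Z = 4/3 (Z = (⅓)*4 = 4/3 ≈ 1.3333)
B = -86/3 (B = -2 - 20*4/3 = -2 - 80/3 = -86/3 ≈ -28.667)
B² = (-86/3)² = 7396/9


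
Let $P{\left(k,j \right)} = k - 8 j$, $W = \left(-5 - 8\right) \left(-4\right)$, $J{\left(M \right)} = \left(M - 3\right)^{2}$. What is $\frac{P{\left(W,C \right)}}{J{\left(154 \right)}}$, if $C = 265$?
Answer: $- \frac{2068}{22801} \approx -0.090698$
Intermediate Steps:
$J{\left(M \right)} = \left(-3 + M\right)^{2}$
$W = 52$ ($W = \left(-13\right) \left(-4\right) = 52$)
$\frac{P{\left(W,C \right)}}{J{\left(154 \right)}} = \frac{52 - 2120}{\left(-3 + 154\right)^{2}} = \frac{52 - 2120}{151^{2}} = - \frac{2068}{22801}$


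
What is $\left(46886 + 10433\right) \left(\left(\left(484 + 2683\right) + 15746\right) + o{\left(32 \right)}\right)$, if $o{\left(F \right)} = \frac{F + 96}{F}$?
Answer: $1084303523$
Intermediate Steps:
$o{\left(F \right)} = \frac{96 + F}{F}$
$\left(46886 + 10433\right) \left(\left(\left(484 + 2683\right) + 15746\right) + o{\left(32 \right)}\right) = \left(46886 + 10433\right) \left(\left(\left(484 + 2683\right) + 15746\right) + \frac{96 + 32}{32}\right) = 57319 \left(\left(3167 + 15746\right) + \frac{1}{32} \cdot 128\right) = 57319 \left(18913 + 4\right) = 57319 \cdot 18917 = 1084303523$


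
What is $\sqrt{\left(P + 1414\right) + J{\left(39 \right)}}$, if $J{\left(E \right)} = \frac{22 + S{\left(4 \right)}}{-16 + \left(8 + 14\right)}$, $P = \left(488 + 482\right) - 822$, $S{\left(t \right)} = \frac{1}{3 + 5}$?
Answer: $\frac{\sqrt{25051}}{4} \approx 39.569$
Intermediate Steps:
$S{\left(t \right)} = \frac{1}{8}$
$P = 148$ ($P = 970 - 822 = 148$)
$J{\left(E \right)} = \frac{59}{16}$ ($J{\left(E \right)} = \frac{22 + \frac{1}{8}}{-16 + \left(8 + 14\right)} = \frac{177}{8 \left(-16 + 22\right)} = \frac{177}{8 \cdot 6} = \frac{177}{8} \cdot \frac{1}{6} = \frac{59}{16}$)
$\sqrt{\left(P + 1414\right) + J{\left(39 \right)}} = \sqrt{\left(148 + 1414\right) + \frac{59}{16}} = \sqrt{1562 + \frac{59}{16}} = \sqrt{\frac{25051}{16}} = \frac{\sqrt{25051}}{4}$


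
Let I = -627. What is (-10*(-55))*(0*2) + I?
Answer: -627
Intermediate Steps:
(-10*(-55))*(0*2) + I = (-10*(-55))*(0*2) - 627 = 550*0 - 627 = 0 - 627 = -627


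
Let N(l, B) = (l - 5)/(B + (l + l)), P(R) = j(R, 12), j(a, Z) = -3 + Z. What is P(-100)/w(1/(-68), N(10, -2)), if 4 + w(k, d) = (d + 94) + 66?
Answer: 162/2813 ≈ 0.057590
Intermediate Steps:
P(R) = 9 (P(R) = -3 + 12 = 9)
N(l, B) = (-5 + l)/(B + 2*l)
w(k, d) = 156 + d (w(k, d) = -4 + ((d + 94) + 66) = -4 + ((94 + d) + 66) = -4 + (160 + d) = 156 + d)
P(-100)/w(1/(-68), N(10, -2)) = 9/(156 + (-5 + 10)/(-2 + 2*10)) = 9/(156 + 5/(-2 + 20)) = 9/(156 + 5/18) = 9/(2813/18) = 9*(18/2813) = 162/2813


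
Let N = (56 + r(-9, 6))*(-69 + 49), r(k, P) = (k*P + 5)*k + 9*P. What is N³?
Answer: -1338273208000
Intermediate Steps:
r(k, P) = 9*P + k*(5 + P*k) (r(k, P) = (P*k + 5)*k + 9*P = (5 + P*k)*k + 9*P = k*(5 + P*k) + 9*P = 9*P + k*(5 + P*k))
N = -11020 (N = (56 + (5*(-9) + 9*6 + 6*(-9)²))*(-69 + 49) = (56 + (-45 + 54 + 6*81))*(-20) = (56 + (-45 + 54 + 486))*(-20) = (56 + 495)*(-20) = 551*(-20) = -11020)
N³ = (-11020)³ = -1338273208000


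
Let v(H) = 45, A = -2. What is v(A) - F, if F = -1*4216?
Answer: 4261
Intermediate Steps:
F = -4216
v(A) - F = 45 - 1*(-4216) = 45 + 4216 = 4261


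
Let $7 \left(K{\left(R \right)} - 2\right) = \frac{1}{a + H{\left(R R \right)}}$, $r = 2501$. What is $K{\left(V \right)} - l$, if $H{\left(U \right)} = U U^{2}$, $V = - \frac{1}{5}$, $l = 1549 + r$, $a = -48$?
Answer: $- \frac{21251987289}{5249993} \approx -4048.0$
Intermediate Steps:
$l = 4050$ ($l = 1549 + 2501 = 4050$)
$V = - \frac{1}{5}$ ($V = \left(-1\right) \frac{1}{5} = - \frac{1}{5} \approx -0.2$)
$H{\left(U \right)} = U^{3}$
$K{\left(R \right)} = 2 + \frac{1}{7 \left(-48 + R^{6}\right)}$ ($K{\left(R \right)} = 2 + \frac{1}{7 \left(-48 + \left(R R\right)^{3}\right)} = 2 + \frac{1}{7 \left(-48 + \left(R^{2}\right)^{3}\right)} = 2 + \frac{1}{7 \left(-48 + R^{6}\right)}$)
$K{\left(V \right)} - l = \frac{-671 + 14 \left(- \frac{1}{5}\right)^{6}}{7 \left(-48 + \left(- \frac{1}{5}\right)^{6}\right)} - 4050 = \frac{-671 + 14 \cdot \frac{1}{15625}}{7 \left(-48 + \frac{1}{15625}\right)} - 4050 = \frac{-671 + \frac{14}{15625}}{7 \left(- \frac{749999}{15625}\right)} - 4050 = \frac{1}{7} \left(- \frac{15625}{749999}\right) \left(- \frac{10484361}{15625}\right) - 4050 = \frac{10484361}{5249993} - 4050 = - \frac{21251987289}{5249993}$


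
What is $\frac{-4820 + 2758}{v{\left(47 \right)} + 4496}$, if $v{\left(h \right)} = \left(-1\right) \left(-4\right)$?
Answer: $- \frac{1031}{2250} \approx -0.45822$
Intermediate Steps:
$v{\left(h \right)} = 4$
$\frac{-4820 + 2758}{v{\left(47 \right)} + 4496} = \frac{-4820 + 2758}{4 + 4496} = - \frac{2062}{4500} = \left(-2062\right) \frac{1}{4500} = - \frac{1031}{2250}$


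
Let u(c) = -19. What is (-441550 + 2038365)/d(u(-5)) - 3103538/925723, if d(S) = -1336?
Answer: -1482354699013/1236765928 ≈ -1198.6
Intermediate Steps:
(-441550 + 2038365)/d(u(-5)) - 3103538/925723 = (-441550 + 2038365)/(-1336) - 3103538/925723 = 1596815*(-1/1336) - 3103538*1/925723 = -1596815/1336 - 3103538/925723 = -1482354699013/1236765928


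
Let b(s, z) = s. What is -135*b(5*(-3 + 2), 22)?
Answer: 675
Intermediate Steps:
-135*b(5*(-3 + 2), 22) = -675*(-3 + 2) = -675*(-1) = -135*(-5) = 675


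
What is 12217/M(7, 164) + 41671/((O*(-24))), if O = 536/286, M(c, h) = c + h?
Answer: -16498267/19296 ≈ -855.01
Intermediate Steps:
O = 268/143 (O = 536*(1/286) = 268/143 ≈ 1.8741)
12217/M(7, 164) + 41671/((O*(-24))) = 12217/(7 + 164) + 41671/(((268/143)*(-24))) = 12217/171 + 41671/(-6432/143) = 12217*(1/171) + 41671*(-143/6432) = 643/9 - 5958953/6432 = -16498267/19296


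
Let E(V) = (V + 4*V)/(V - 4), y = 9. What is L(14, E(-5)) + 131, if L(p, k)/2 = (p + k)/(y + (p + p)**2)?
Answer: 935249/7137 ≈ 131.04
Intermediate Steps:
E(V) = 5*V/(-4 + V) (E(V) = (5*V)/(-4 + V) = 5*V/(-4 + V))
L(p, k) = 2*(k + p)/(9 + 4*p**2) (L(p, k) = 2*((p + k)/(9 + (p + p)**2)) = 2*((k + p)/(9 + (2*p)**2)) = 2*((k + p)/(9 + 4*p**2)) = 2*(k + p)/(9 + 4*p**2))
L(14, E(-5)) + 131 = 2*(5*(-5)/(-4 - 5) + 14)/(9 + 4*14**2) + 131 = 2*(5*(-5)/(-9) + 14)/(9 + 4*196) + 131 = 2*(5*(-5)*(-1/9) + 14)/(9 + 784) + 131 = 2*(25/9 + 14)/793 + 131 = 2*(1/793)*(151/9) + 131 = 302/7137 + 131 = 935249/7137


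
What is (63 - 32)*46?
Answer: 1426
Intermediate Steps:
(63 - 32)*46 = 31*46 = 1426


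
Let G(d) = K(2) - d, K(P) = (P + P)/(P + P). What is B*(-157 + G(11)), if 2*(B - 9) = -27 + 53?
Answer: -3674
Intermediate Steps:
K(P) = 1 (K(P) = (2*P)/((2*P)) = (2*P)*(1/(2*P)) = 1)
B = 22 (B = 9 + (-27 + 53)/2 = 9 + (½)*26 = 9 + 13 = 22)
G(d) = 1 - d
B*(-157 + G(11)) = 22*(-157 + (1 - 1*11)) = 22*(-157 + (1 - 11)) = 22*(-157 - 10) = 22*(-167) = -3674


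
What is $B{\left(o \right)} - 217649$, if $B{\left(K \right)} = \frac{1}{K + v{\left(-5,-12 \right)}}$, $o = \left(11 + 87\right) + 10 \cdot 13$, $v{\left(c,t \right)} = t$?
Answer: $- \frac{47012183}{216} \approx -2.1765 \cdot 10^{5}$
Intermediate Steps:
$o = 228$ ($o = 98 + 130 = 228$)
$B{\left(K \right)} = \frac{1}{-12 + K}$ ($B{\left(K \right)} = \frac{1}{K - 12} = \frac{1}{-12 + K}$)
$B{\left(o \right)} - 217649 = \frac{1}{-12 + 228} - 217649 = \frac{1}{216} - 217649 = - \frac{47012183}{216}$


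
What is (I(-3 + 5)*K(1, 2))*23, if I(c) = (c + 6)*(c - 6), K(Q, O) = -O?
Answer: 1472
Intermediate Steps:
I(c) = (-6 + c)*(6 + c) (I(c) = (6 + c)*(-6 + c) = (-6 + c)*(6 + c))
(I(-3 + 5)*K(1, 2))*23 = ((-36 + (-3 + 5)**2)*(-1*2))*23 = ((-36 + 2**2)*(-2))*23 = ((-36 + 4)*(-2))*23 = -32*(-2)*23 = 64*23 = 1472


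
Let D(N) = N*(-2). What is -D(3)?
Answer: 6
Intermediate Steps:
D(N) = -2*N
-D(3) = -(-2)*3 = -1*(-6) = 6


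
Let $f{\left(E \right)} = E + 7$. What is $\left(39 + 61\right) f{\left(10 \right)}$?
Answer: $1700$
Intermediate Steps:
$f{\left(E \right)} = 7 + E$
$\left(39 + 61\right) f{\left(10 \right)} = \left(39 + 61\right) \left(7 + 10\right) = 100 \cdot 17 = 1700$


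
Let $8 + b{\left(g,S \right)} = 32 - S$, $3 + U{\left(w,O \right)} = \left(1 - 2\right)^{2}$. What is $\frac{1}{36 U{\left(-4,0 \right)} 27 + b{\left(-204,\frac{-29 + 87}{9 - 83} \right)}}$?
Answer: $- \frac{37}{71011} \approx -0.00052105$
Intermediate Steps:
$U{\left(w,O \right)} = -2$ ($U{\left(w,O \right)} = -3 + \left(1 - 2\right)^{2} = -3 + \left(-1\right)^{2} = -3 + 1 = -2$)
$b{\left(g,S \right)} = 24 - S$ ($b{\left(g,S \right)} = -8 - \left(-32 + S\right) = 24 - S$)
$\frac{1}{36 U{\left(-4,0 \right)} 27 + b{\left(-204,\frac{-29 + 87}{9 - 83} \right)}} = \frac{1}{36 \left(-2\right) 27 + \left(24 - \frac{-29 + 87}{9 - 83}\right)} = \frac{1}{\left(-72\right) 27 + \left(24 - \frac{58}{-74}\right)} = \frac{1}{-1944 + \left(24 - 58 \left(- \frac{1}{74}\right)\right)} = \frac{1}{-1944 + \left(24 - - \frac{29}{37}\right)} = \frac{1}{-1944 + \left(24 + \frac{29}{37}\right)} = \frac{1}{-1944 + \frac{917}{37}} = \frac{1}{- \frac{71011}{37}} = - \frac{37}{71011}$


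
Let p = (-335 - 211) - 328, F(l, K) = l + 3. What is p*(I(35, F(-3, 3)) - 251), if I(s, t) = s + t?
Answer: 188784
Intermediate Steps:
F(l, K) = 3 + l
p = -874 (p = -546 - 328 = -874)
p*(I(35, F(-3, 3)) - 251) = -874*((35 + (3 - 3)) - 251) = -874*((35 + 0) - 251) = -874*(35 - 251) = -874*(-216) = 188784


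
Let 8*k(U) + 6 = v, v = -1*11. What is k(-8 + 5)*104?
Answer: -221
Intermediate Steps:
v = -11
k(U) = -17/8 (k(U) = -¾ + (⅛)*(-11) = -¾ - 11/8 = -17/8)
k(-8 + 5)*104 = -17/8*104 = -221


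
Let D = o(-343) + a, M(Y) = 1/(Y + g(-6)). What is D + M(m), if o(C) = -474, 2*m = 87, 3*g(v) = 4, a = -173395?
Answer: -46770755/269 ≈ -1.7387e+5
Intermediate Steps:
g(v) = 4/3 (g(v) = (1/3)*4 = 4/3)
m = 87/2 (m = (1/2)*87 = 87/2 ≈ 43.500)
M(Y) = 1/(4/3 + Y) (M(Y) = 1/(Y + 4/3) = 1/(4/3 + Y))
D = -173869 (D = -474 - 173395 = -173869)
D + M(m) = -173869 + 3/(4 + 3*(87/2)) = -173869 + 3/(4 + 261/2) = -173869 + 3/(269/2) = -173869 + 3*(2/269) = -173869 + 6/269 = -46770755/269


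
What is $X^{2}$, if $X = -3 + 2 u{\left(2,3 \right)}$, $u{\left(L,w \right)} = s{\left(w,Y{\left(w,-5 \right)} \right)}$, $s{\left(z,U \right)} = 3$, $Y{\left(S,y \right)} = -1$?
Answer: $9$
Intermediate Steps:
$u{\left(L,w \right)} = 3$
$X = 3$ ($X = -3 + 2 \cdot 3 = -3 + 6 = 3$)
$X^{2} = 3^{2} = 9$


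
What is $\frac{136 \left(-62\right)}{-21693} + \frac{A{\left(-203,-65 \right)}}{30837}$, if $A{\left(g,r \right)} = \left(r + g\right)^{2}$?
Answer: $\frac{202010624}{74327449} \approx 2.7178$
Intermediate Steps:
$A{\left(g,r \right)} = \left(g + r\right)^{2}$
$\frac{136 \left(-62\right)}{-21693} + \frac{A{\left(-203,-65 \right)}}{30837} = \frac{136 \left(-62\right)}{-21693} + \frac{\left(-203 - 65\right)^{2}}{30837} = \left(-8432\right) \left(- \frac{1}{21693}\right) + \left(-268\right)^{2} \cdot \frac{1}{30837} = \frac{8432}{21693} + 71824 \cdot \frac{1}{30837} = \frac{8432}{21693} + \frac{71824}{30837} = \frac{202010624}{74327449}$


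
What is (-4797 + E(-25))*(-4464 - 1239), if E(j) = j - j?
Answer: 27357291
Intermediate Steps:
E(j) = 0
(-4797 + E(-25))*(-4464 - 1239) = (-4797 + 0)*(-4464 - 1239) = -4797*(-5703) = 27357291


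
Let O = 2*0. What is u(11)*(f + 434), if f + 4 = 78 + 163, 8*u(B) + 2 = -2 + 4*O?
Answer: -671/2 ≈ -335.50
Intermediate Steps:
O = 0
u(B) = -½ (u(B) = -¼ + (-2 + 4*0)/8 = -¼ + (-2 + 0)/8 = -¼ + (⅛)*(-2) = -¼ - ¼ = -½)
f = 237 (f = -4 + (78 + 163) = -4 + 241 = 237)
u(11)*(f + 434) = -(237 + 434)/2 = -½*671 = -671/2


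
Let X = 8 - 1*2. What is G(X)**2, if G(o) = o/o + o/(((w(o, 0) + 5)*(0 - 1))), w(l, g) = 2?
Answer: 1/49 ≈ 0.020408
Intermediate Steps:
X = 6 (X = 8 - 2 = 6)
G(o) = 1 - o/7 (G(o) = o/o + o/(((2 + 5)*(0 - 1))) = 1 + o/((7*(-1))) = 1 + o/(-7) = 1 + o*(-1/7) = 1 - o/7)
G(X)**2 = (1 - 1/7*6)**2 = (1 - 6/7)**2 = (1/7)**2 = 1/49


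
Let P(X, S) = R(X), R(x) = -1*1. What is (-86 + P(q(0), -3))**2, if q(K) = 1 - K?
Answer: 7569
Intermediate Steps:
R(x) = -1
P(X, S) = -1
(-86 + P(q(0), -3))**2 = (-86 - 1)**2 = (-87)**2 = 7569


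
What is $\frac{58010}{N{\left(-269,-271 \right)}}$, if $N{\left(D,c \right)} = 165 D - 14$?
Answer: $- \frac{58010}{44399} \approx -1.3066$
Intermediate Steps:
$N{\left(D,c \right)} = -14 + 165 D$
$\frac{58010}{N{\left(-269,-271 \right)}} = \frac{58010}{-14 + 165 \left(-269\right)} = \frac{58010}{-14 - 44385} = \frac{58010}{-44399} = 58010 \left(- \frac{1}{44399}\right) = - \frac{58010}{44399}$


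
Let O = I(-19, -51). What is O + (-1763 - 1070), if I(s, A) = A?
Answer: -2884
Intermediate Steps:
O = -51
O + (-1763 - 1070) = -51 + (-1763 - 1070) = -51 - 2833 = -2884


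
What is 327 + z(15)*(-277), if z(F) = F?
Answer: -3828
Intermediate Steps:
327 + z(15)*(-277) = 327 + 15*(-277) = 327 - 4155 = -3828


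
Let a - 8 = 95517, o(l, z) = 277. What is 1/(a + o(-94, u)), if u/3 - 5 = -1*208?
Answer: 1/95802 ≈ 1.0438e-5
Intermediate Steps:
u = -609 (u = 15 + 3*(-1*208) = 15 + 3*(-208) = 15 - 624 = -609)
a = 95525 (a = 8 + 95517 = 95525)
1/(a + o(-94, u)) = 1/(95525 + 277) = 1/95802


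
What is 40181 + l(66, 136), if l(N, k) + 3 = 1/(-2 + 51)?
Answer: 1968723/49 ≈ 40178.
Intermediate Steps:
l(N, k) = -146/49 (l(N, k) = -3 + 1/(-2 + 51) = -3 + 1/49 = -146/49)
40181 + l(66, 136) = 40181 - 146/49 = 1968723/49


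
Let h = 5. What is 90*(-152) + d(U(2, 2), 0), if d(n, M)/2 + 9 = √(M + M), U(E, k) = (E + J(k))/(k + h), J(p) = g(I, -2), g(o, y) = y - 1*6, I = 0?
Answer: -13698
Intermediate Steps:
g(o, y) = -6 + y (g(o, y) = y - 6 = -6 + y)
J(p) = -8 (J(p) = -6 - 2 = -8)
U(E, k) = (-8 + E)/(5 + k) (U(E, k) = (E - 8)/(k + 5) = (-8 + E)/(5 + k))
d(n, M) = -18 + 2*√2*√M (d(n, M) = -18 + 2*√(M + M) = -18 + 2*√(2*M) = -18 + 2*(√2*√M) = -18 + 2*√2*√M)
90*(-152) + d(U(2, 2), 0) = 90*(-152) + (-18 + 2*√2*√0) = -13680 + (-18 + 2*√2*0) = -13680 + (-18 + 0) = -13680 - 18 = -13698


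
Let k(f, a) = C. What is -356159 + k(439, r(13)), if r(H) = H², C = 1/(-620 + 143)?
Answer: -169887844/477 ≈ -3.5616e+5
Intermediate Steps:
C = -1/477 (C = 1/(-477) = -1/477 ≈ -0.0020964)
k(f, a) = -1/477
-356159 + k(439, r(13)) = -356159 - 1/477 = -169887844/477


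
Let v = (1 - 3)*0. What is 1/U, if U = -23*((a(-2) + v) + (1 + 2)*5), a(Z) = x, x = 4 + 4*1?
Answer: -1/529 ≈ -0.0018904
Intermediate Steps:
v = 0 (v = -2*0 = 0)
x = 8 (x = 4 + 4 = 8)
a(Z) = 8
U = -529 (U = -23*((8 + 0) + (1 + 2)*5) = -23*(8 + 3*5) = -23*(8 + 15) = -23*23 = -529)
1/U = 1/(-529) = -1/529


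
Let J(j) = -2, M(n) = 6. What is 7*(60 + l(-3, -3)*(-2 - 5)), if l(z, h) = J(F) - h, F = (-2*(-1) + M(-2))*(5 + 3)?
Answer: 371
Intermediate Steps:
F = 64 (F = (-2*(-1) + 6)*(5 + 3) = (2 + 6)*8 = 8*8 = 64)
l(z, h) = -2 - h
7*(60 + l(-3, -3)*(-2 - 5)) = 7*(60 + (-2 - 1*(-3))*(-2 - 5)) = 7*(60 + (-2 + 3)*(-7)) = 7*(60 + 1*(-7)) = 7*(60 - 7) = 7*53 = 371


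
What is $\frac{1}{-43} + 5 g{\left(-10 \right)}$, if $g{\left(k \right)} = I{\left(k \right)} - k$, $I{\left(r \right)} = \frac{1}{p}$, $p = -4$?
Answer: $\frac{8381}{172} \approx 48.727$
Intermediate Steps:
$I{\left(r \right)} = - \frac{1}{4}$ ($I{\left(r \right)} = \frac{1}{-4} = - \frac{1}{4}$)
$g{\left(k \right)} = - \frac{1}{4} - k$
$\frac{1}{-43} + 5 g{\left(-10 \right)} = \frac{1}{-43} + 5 \left(- \frac{1}{4} - -10\right) = - \frac{1}{43} + 5 \left(- \frac{1}{4} + 10\right) = - \frac{1}{43} + 5 \cdot \frac{39}{4} = - \frac{1}{43} + \frac{195}{4} = \frac{8381}{172}$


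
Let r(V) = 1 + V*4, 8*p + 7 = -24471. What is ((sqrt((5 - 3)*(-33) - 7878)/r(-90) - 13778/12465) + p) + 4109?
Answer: 52260493/49860 - 2*I*sqrt(1986)/359 ≈ 1048.1 - 0.24827*I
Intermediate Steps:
p = -12239/4 (p = -7/8 + (1/8)*(-24471) = -7/8 - 24471/8 = -12239/4 ≈ -3059.8)
r(V) = 1 + 4*V
((sqrt((5 - 3)*(-33) - 7878)/r(-90) - 13778/12465) + p) + 4109 = ((sqrt((5 - 3)*(-33) - 7878)/(1 + 4*(-90)) - 13778/12465) - 12239/4) + 4109 = ((sqrt(2*(-33) - 7878)/(1 - 360) - 13778*1/12465) - 12239/4) + 4109 = ((sqrt(-66 - 7878)/(-359) - 13778/12465) - 12239/4) + 4109 = ((sqrt(-7944)*(-1/359) - 13778/12465) - 12239/4) + 4109 = (((2*I*sqrt(1986))*(-1/359) - 13778/12465) - 12239/4) + 4109 = ((-2*I*sqrt(1986)/359 - 13778/12465) - 12239/4) + 4109 = ((-13778/12465 - 2*I*sqrt(1986)/359) - 12239/4) + 4109 = (-152614247/49860 - 2*I*sqrt(1986)/359) + 4109 = 52260493/49860 - 2*I*sqrt(1986)/359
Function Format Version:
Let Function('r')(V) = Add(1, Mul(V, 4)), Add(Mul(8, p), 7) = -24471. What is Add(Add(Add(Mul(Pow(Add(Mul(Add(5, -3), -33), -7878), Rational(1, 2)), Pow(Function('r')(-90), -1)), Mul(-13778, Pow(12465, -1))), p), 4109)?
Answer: Add(Rational(52260493, 49860), Mul(Rational(-2, 359), I, Pow(1986, Rational(1, 2)))) ≈ Add(1048.1, Mul(-0.24827, I))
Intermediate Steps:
p = Rational(-12239, 4) (p = Add(Rational(-7, 8), Mul(Rational(1, 8), -24471)) = Add(Rational(-7, 8), Rational(-24471, 8)) = Rational(-12239, 4) ≈ -3059.8)
Function('r')(V) = Add(1, Mul(4, V))
Add(Add(Add(Mul(Pow(Add(Mul(Add(5, -3), -33), -7878), Rational(1, 2)), Pow(Function('r')(-90), -1)), Mul(-13778, Pow(12465, -1))), p), 4109) = Add(Add(Add(Mul(Pow(Add(Mul(Add(5, -3), -33), -7878), Rational(1, 2)), Pow(Add(1, Mul(4, -90)), -1)), Mul(-13778, Pow(12465, -1))), Rational(-12239, 4)), 4109) = Add(Add(Add(Mul(Pow(Add(Mul(2, -33), -7878), Rational(1, 2)), Pow(Add(1, -360), -1)), Mul(-13778, Rational(1, 12465))), Rational(-12239, 4)), 4109) = Add(Add(Add(Mul(Pow(Add(-66, -7878), Rational(1, 2)), Pow(-359, -1)), Rational(-13778, 12465)), Rational(-12239, 4)), 4109) = Add(Add(Add(Mul(Pow(-7944, Rational(1, 2)), Rational(-1, 359)), Rational(-13778, 12465)), Rational(-12239, 4)), 4109) = Add(Add(Add(Mul(Mul(2, I, Pow(1986, Rational(1, 2))), Rational(-1, 359)), Rational(-13778, 12465)), Rational(-12239, 4)), 4109) = Add(Add(Add(Mul(Rational(-2, 359), I, Pow(1986, Rational(1, 2))), Rational(-13778, 12465)), Rational(-12239, 4)), 4109) = Add(Add(Add(Rational(-13778, 12465), Mul(Rational(-2, 359), I, Pow(1986, Rational(1, 2)))), Rational(-12239, 4)), 4109) = Add(Add(Rational(-152614247, 49860), Mul(Rational(-2, 359), I, Pow(1986, Rational(1, 2)))), 4109) = Add(Rational(52260493, 49860), Mul(Rational(-2, 359), I, Pow(1986, Rational(1, 2))))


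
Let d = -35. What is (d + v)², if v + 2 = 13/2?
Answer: 3721/4 ≈ 930.25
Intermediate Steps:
v = 9/2 (v = -2 + 13/2 = 9/2 ≈ 4.5000)
(d + v)² = (-35 + 9/2)² = (-61/2)² = 3721/4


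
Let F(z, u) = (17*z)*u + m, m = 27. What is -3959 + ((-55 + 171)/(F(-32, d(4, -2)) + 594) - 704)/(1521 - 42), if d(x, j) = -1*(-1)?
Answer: -450916889/113883 ≈ -3959.5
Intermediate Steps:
d(x, j) = 1
F(z, u) = 27 + 17*u*z (F(z, u) = (17*z)*u + 27 = 17*u*z + 27 = 27 + 17*u*z)
-3959 + ((-55 + 171)/(F(-32, d(4, -2)) + 594) - 704)/(1521 - 42) = -3959 + ((-55 + 171)/((27 + 17*1*(-32)) + 594) - 704)/(1521 - 42) = -3959 + (116/((27 - 544) + 594) - 704)/1479 = -3959 + (116/(-517 + 594) - 704)*(1/1479) = -3959 + (116/77 - 704)*(1/1479) = -3959 - 54092/77*1/1479 = -3959 - 54092/113883 = -450916889/113883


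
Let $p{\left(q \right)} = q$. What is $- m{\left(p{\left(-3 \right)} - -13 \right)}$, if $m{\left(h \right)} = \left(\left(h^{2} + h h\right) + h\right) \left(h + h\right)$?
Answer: $-4200$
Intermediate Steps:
$m{\left(h \right)} = 2 h \left(h + 2 h^{2}\right)$ ($m{\left(h \right)} = \left(\left(h^{2} + h^{2}\right) + h\right) 2 h = \left(2 h^{2} + h\right) 2 h = \left(h + 2 h^{2}\right) 2 h = 2 h \left(h + 2 h^{2}\right)$)
$- m{\left(p{\left(-3 \right)} - -13 \right)} = - \left(-3 - -13\right)^{2} \left(2 + 4 \left(-3 - -13\right)\right) = - \left(-3 + 13\right)^{2} \left(2 + 4 \left(-3 + 13\right)\right) = - 10^{2} \left(2 + 4 \cdot 10\right) = - 100 \left(2 + 40\right) = - 100 \cdot 42 = \left(-1\right) 4200 = -4200$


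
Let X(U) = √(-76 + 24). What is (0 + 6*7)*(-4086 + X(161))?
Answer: -171612 + 84*I*√13 ≈ -1.7161e+5 + 302.87*I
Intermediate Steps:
X(U) = 2*I*√13 (X(U) = √(-52) = 2*I*√13)
(0 + 6*7)*(-4086 + X(161)) = (0 + 6*7)*(-4086 + 2*I*√13) = (0 + 42)*(-4086 + 2*I*√13) = 42*(-4086 + 2*I*√13) = -171612 + 84*I*√13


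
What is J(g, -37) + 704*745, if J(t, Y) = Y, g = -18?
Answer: 524443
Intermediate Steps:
J(g, -37) + 704*745 = -37 + 704*745 = -37 + 524480 = 524443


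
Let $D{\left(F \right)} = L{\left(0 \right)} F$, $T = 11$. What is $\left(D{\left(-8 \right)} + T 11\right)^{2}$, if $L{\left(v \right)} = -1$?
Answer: $16641$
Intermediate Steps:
$D{\left(F \right)} = - F$
$\left(D{\left(-8 \right)} + T 11\right)^{2} = \left(\left(-1\right) \left(-8\right) + 11 \cdot 11\right)^{2} = \left(8 + 121\right)^{2} = 129^{2} = 16641$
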